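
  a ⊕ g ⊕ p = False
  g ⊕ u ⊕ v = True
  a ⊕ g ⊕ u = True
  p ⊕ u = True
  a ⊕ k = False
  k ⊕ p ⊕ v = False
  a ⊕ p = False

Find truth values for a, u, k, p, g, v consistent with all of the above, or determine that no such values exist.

a = False, u = True, k = False, p = False, g = False, v = False

a ⊕ g ⊕ p = F ⊕ F ⊕ F = False ✓
g ⊕ u ⊕ v = F ⊕ T ⊕ F = True ✓
a ⊕ g ⊕ u = F ⊕ F ⊕ T = True ✓
p ⊕ u = F ⊕ T = True ✓
a ⊕ k = F ⊕ F = False ✓
k ⊕ p ⊕ v = F ⊕ F ⊕ F = False ✓
a ⊕ p = F ⊕ F = False ✓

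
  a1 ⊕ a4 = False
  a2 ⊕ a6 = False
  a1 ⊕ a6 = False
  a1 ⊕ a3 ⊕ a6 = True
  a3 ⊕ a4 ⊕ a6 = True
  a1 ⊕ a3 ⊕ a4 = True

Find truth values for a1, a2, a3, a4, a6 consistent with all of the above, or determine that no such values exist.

a1: False, a2: False, a3: True, a4: False, a6: False

a1 ⊕ a4 = F ⊕ F = False ✓
a2 ⊕ a6 = F ⊕ F = False ✓
a1 ⊕ a6 = F ⊕ F = False ✓
a1 ⊕ a3 ⊕ a6 = F ⊕ T ⊕ F = True ✓
a3 ⊕ a4 ⊕ a6 = T ⊕ F ⊕ F = True ✓
a1 ⊕ a3 ⊕ a4 = F ⊕ T ⊕ F = True ✓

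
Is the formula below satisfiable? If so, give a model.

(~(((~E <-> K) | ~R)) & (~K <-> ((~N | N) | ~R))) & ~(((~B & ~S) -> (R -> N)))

B=F; E=F; K=F; S=F; R=T; N=F

  ~(((~E <-> K) | ~R)) & (~K <-> ((~N | N) | ~R)) = True
    ~(((~E <-> K) | ~R)) = True
      (~E <-> K) | ~R = False
        ~E <-> K = False
          ~E = True
        ~R = False
    ~K <-> ((~N | N) | ~R) = True
      ~K = True
      (~N | N) | ~R = True
        ~N | N = True
          ~N = True
        ~R = False
  ~(((~B & ~S) -> (R -> N))) = True
    (~B & ~S) -> (R -> N) = False
      ~B & ~S = True
        ~B = True
        ~S = True
      R -> N = False
Both conjuncts True, so the formula holds.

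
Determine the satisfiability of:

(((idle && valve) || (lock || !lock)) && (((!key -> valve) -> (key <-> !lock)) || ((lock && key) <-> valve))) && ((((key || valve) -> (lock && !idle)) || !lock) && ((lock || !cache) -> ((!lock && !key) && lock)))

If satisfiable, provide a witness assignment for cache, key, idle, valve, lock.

cache = True, key = True, idle = False, valve = True, lock = False

  ((idle && valve) || (lock || !lock)) && (((!key -> valve) -> (key <-> !lock)) || ((lock && key) <-> valve)) = True
    (idle && valve) || (lock || !lock) = True
      idle && valve = False
      lock || !lock = True
        !lock = True
    ((!key -> valve) -> (key <-> !lock)) || ((lock && key) <-> valve) = True
      (!key -> valve) -> (key <-> !lock) = True
        !key -> valve = True
          !key = False
        key <-> !lock = True
          !lock = True
      (lock && key) <-> valve = False
        lock && key = False
  (((key || valve) -> (lock && !idle)) || !lock) && ((lock || !cache) -> ((!lock && !key) && lock)) = True
    ((key || valve) -> (lock && !idle)) || !lock = True
      (key || valve) -> (lock && !idle) = False
        key || valve = True
        lock && !idle = False
          !idle = True
      !lock = True
    (lock || !cache) -> ((!lock && !key) && lock) = True
      lock || !cache = False
        !cache = False
      (!lock && !key) && lock = False
        !lock && !key = False
          !lock = True
          !key = False
Both conjuncts True, so the formula holds.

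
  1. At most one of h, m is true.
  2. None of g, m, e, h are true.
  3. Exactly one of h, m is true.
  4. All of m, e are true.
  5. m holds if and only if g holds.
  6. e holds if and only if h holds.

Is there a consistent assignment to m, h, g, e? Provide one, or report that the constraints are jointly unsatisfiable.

Case m = True:
  Constraint (2) is violated (m=T) — contradiction.
Case m = False:
  Constraint (4) is violated (m=F) — contradiction.
Both cases fail — unsatisfiable.

The formula is unsatisfiable.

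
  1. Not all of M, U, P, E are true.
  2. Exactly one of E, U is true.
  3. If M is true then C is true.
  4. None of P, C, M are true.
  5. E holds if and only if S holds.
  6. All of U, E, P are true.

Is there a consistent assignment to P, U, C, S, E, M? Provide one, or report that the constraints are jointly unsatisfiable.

The formula is unsatisfiable.

Case P = True:
  Constraint (4) is violated (P=T) — contradiction.
Case P = False:
  Constraint (6) is violated (P=F) — contradiction.
Both cases fail — unsatisfiable.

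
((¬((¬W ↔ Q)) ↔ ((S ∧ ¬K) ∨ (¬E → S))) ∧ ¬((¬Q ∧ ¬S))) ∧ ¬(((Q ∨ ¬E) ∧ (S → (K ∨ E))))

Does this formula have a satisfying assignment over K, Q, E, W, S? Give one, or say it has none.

K=T, Q=F, E=T, W=F, S=T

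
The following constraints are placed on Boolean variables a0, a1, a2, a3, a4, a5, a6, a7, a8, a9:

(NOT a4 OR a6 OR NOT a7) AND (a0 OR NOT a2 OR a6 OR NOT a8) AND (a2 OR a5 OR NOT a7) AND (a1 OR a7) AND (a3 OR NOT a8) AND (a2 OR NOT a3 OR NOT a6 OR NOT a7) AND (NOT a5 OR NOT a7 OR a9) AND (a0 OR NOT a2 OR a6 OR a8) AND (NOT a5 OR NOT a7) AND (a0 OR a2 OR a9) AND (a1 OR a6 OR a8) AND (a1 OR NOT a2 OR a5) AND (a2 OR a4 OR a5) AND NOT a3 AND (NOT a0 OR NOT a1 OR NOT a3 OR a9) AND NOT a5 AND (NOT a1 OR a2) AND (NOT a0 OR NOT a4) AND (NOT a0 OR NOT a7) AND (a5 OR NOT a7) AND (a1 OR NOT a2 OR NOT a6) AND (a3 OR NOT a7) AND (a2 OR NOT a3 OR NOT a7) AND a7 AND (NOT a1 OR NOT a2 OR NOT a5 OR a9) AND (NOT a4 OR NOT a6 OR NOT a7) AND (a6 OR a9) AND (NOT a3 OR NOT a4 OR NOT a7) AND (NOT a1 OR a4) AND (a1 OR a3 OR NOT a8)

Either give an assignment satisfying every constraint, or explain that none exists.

Unsatisfiable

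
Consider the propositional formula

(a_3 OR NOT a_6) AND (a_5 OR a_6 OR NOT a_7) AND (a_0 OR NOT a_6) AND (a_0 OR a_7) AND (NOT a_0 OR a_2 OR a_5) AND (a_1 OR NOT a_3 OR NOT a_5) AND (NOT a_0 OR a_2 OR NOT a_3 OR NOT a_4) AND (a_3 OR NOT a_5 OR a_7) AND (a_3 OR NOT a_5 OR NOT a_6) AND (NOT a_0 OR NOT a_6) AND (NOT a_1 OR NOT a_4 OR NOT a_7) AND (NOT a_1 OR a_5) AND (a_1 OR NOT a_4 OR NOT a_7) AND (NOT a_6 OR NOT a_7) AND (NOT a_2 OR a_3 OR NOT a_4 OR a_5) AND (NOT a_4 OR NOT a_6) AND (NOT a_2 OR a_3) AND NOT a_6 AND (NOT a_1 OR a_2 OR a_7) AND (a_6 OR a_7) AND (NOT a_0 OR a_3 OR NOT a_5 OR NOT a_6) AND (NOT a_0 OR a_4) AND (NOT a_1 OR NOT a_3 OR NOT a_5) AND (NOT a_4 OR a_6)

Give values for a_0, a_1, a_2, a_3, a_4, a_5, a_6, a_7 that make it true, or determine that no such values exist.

a_0=F; a_1=T; a_2=F; a_3=F; a_4=F; a_5=T; a_6=F; a_7=T

Unit clause (NOT a_6) forces a_6 = False.
In (a_6 OR a_7) only a_7 is left, so a_7 = True.
In (NOT a_4 OR a_6) only NOT a_4 is left, so a_4 = False.
In (a_5 OR a_6 OR NOT a_7) only a_5 is left, so a_5 = True.
In (NOT a_0 OR a_4) only NOT a_0 is left, so a_0 = False.
Set a_1 = True.
  then (NOT a_1 OR NOT a_3 OR NOT a_5) forces a_3 = False.
  then (NOT a_2 OR a_3) forces a_2 = False.
All clauses satisfied.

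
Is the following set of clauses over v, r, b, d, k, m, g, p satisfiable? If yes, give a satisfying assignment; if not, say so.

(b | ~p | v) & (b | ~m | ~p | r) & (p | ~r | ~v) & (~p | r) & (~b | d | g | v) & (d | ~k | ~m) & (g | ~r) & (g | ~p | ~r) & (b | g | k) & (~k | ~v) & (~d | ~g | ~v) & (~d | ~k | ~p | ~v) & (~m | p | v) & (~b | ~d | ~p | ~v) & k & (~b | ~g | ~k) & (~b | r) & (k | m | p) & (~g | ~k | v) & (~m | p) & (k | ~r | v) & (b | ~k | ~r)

v = False; r = False; b = False; d = False; k = True; m = False; g = False; p = False

Unit clause (k) forces k = True.
In (~k | ~v) only ~v is left, so v = False.
In (~g | ~k | v) only ~g is left, so g = False.
In (g | ~r) only ~r is left, so r = False.
In (~b | r) only ~b is left, so b = False.
In (b | ~p | v) only ~p is left, so p = False.
In (~m | p | v) only ~m is left, so m = False.
Set d = False.
All clauses satisfied.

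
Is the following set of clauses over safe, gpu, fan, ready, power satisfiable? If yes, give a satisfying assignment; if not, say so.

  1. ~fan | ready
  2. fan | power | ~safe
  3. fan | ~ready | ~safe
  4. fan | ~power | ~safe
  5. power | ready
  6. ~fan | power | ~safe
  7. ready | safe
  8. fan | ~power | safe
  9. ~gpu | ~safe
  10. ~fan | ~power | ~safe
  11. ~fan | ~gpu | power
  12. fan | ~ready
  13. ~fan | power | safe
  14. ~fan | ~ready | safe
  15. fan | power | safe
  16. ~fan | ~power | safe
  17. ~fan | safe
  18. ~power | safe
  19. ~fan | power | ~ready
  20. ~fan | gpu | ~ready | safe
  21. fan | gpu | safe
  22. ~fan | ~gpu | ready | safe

Case power = True:
  (~power | safe) forces safe = True.
  (fan | ~power | ~safe) forces fan = True.
  Clause (~fan | ~power | ~safe) is falsified — contradiction.
Case power = False:
  (power | ready) forces ready = True.
  (fan | ~ready) forces fan = True.
  Clause (~fan | power | ~ready) is falsified — contradiction.
Both cases fail, so the formula is unsatisfiable.

The formula is unsatisfiable.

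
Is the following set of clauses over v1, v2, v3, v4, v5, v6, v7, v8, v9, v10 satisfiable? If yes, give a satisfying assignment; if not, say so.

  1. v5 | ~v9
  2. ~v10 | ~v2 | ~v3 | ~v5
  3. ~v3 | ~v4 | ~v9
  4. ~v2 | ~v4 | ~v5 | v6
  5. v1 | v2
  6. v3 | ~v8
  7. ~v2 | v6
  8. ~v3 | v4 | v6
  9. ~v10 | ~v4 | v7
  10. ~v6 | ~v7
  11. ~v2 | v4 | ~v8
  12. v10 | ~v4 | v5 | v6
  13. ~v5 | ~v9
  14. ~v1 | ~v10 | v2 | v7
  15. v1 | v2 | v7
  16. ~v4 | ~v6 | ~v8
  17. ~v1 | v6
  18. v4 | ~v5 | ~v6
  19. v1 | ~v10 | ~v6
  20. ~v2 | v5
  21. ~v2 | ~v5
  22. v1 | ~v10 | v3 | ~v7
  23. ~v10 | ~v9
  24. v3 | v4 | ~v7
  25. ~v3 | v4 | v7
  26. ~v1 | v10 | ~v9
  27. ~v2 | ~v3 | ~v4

v1: True, v2: False, v3: False, v4: True, v5: False, v6: True, v7: False, v8: False, v9: False, v10: False

Set v1 = True.
  then (~v1 | v6) forces v6 = True.
  then (~v6 | ~v7) forces v7 = False.
Try v2 = True:
  (~v2 | v5) forces v5 = True.
  clause (~v2 | ~v5) is falsified — backtrack.
So v2 = False.
  then (~v1 | ~v10 | v2 | v7) forces v10 = False.
  then (~v1 | v10 | ~v9) forces v9 = False.
Set v3 = False.
  then (v3 | ~v8) forces v8 = False.
Set v4 = True.
Set v5 = False.
All clauses satisfied.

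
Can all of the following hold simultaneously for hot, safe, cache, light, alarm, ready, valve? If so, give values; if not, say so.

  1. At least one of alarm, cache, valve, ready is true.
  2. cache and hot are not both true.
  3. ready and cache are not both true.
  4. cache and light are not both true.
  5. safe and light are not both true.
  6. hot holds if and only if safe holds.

hot: True, safe: True, cache: False, light: False, alarm: True, ready: False, valve: True

  (1) {alarm, cache, valve, ready}: 2 true — at least one ✓
  (2) cache=F, hot=T — not both ✓
  (3) ready=F, cache=F — not both ✓
  (4) cache=F, light=F — not both ✓
  (5) safe=T, light=F — not both ✓
  (6) hot=T, safe=T — same ✓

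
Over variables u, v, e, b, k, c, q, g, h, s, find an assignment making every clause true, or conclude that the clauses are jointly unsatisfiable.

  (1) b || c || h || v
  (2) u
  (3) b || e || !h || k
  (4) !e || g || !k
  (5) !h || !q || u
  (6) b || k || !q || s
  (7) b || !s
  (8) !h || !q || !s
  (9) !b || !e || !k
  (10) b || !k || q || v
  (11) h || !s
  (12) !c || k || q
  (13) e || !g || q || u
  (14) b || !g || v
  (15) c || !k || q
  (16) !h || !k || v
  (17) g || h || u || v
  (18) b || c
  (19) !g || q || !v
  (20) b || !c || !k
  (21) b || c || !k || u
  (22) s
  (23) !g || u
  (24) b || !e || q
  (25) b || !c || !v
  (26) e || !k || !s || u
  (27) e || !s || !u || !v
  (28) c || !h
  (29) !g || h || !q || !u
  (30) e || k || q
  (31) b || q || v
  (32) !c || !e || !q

Case u = True:
  (s) forces s = True.
  (b || !s) forces b = True.
  (h || !s) forces h = True.
  (!h || !q || !s) forces q = False.
  (c || !h) forces c = True.
  (!c || k || q) forces k = True.
  (!b || !e || !k) forces e = False.
  (!h || !k || v) forces v = True.
  Clause (e || !s || !u || !v) is falsified — contradiction.
Case u = False:
  Clause (u) is falsified — contradiction.
Both cases fail, so the formula is unsatisfiable.

Unsatisfiable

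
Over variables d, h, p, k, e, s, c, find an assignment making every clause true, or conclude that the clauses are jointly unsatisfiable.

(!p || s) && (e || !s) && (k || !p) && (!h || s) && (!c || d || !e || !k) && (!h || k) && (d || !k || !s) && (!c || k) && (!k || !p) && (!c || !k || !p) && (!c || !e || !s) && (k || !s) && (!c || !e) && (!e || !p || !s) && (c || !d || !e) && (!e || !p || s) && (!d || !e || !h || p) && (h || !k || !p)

Set d = False.
Try h = True:
  (!h || s) forces s = True.
  (e || !s) forces e = True.
  (!h || k) forces k = True.
  clause (d || !k || !s) is falsified — backtrack.
So h = False.
Set p = False.
Set k = True.
  then (d || !k || !s) forces s = False.
Set e = False.
Set c = True.
All clauses satisfied.

d = False, h = False, p = False, k = True, e = False, s = False, c = True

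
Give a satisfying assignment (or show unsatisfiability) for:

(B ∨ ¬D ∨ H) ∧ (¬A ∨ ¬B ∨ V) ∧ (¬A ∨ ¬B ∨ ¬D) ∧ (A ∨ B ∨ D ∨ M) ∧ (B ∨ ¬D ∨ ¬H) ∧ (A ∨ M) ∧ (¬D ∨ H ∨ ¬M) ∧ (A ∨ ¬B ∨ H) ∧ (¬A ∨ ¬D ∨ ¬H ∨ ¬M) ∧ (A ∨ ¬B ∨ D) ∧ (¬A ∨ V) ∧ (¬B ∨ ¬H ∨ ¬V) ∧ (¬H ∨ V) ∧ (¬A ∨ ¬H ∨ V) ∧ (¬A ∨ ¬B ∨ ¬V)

H = False, V = True, D = False, A = False, B = False, M = True

Set H = False.
Set V = True.
Set D = False.
Set A = False.
  then (A ∨ M) forces M = True.
  then (A ∨ ¬B ∨ H) forces B = False.
All clauses satisfied.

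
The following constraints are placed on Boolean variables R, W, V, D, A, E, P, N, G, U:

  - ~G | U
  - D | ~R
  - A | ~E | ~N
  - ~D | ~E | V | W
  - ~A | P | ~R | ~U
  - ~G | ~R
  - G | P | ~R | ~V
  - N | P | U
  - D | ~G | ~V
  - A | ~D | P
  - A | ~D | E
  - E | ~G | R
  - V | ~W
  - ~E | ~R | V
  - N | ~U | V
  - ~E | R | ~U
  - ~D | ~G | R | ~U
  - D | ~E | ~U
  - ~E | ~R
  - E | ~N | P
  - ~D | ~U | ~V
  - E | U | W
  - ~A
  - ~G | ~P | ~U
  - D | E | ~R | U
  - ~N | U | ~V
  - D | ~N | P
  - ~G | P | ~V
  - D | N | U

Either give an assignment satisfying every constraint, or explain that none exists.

Unit clause (~A) forces A = False.
Set R = False.
Set W = True.
  then (V | ~W) forces V = True.
Set D = True.
  then (A | ~D | P) forces P = True.
  then (A | ~D | E) forces E = True.
  then (~E | R | ~U) forces U = False.
  then (~N | U | ~V) forces N = False.
  then (~G | U) forces G = False.
All clauses satisfied.

R = False, W = True, V = True, D = True, A = False, E = True, P = True, N = False, G = False, U = False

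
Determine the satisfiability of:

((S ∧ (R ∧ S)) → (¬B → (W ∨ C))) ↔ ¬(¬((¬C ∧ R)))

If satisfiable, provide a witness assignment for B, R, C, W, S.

B: True, R: True, C: False, W: False, S: True

  ((S ∧ (R ∧ S)) → (¬B → (W ∨ C))) ↔ ¬(¬((¬C ∧ R))) = True
    (S ∧ (R ∧ S)) → (¬B → (W ∨ C)) = True
      S ∧ (R ∧ S) = True
        R ∧ S = True
      ¬B → (W ∨ C) = True
        ¬B = False
        W ∨ C = False
    ¬(¬((¬C ∧ R))) = True
      ¬((¬C ∧ R)) = False
        ¬C ∧ R = True
          ¬C = True
The formula evaluates to True.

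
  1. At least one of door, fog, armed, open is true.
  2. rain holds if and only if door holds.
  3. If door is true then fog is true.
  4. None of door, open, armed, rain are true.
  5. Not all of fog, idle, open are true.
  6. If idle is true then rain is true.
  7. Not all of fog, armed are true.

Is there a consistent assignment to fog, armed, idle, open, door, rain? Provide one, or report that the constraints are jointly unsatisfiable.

fog = True, armed = False, idle = False, open = False, door = False, rain = False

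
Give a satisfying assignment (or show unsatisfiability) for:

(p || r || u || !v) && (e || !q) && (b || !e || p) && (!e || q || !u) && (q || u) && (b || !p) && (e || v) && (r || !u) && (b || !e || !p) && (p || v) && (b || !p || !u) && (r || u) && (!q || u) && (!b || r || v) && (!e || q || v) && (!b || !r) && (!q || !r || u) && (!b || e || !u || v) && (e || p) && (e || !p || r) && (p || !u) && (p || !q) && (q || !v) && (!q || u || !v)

Case r = True:
  (!b || !r) forces b = False.
  (b || !p) forces p = False.
  (b || !e || p) forces e = False.
  Clause (e || p) is falsified — contradiction.
Case r = False:
  (r || !u) forces u = False.
  Clause (r || u) is falsified — contradiction.
Both cases fail, so the formula is unsatisfiable.

The formula is unsatisfiable.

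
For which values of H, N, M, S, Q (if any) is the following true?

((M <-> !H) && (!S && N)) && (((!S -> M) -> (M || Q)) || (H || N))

H = False; N = True; M = True; S = False; Q = False

  (M <-> !H) && (!S && N) = True
    M <-> !H = True
      !H = True
    !S && N = True
      !S = True
  ((!S -> M) -> (M || Q)) || (H || N) = True
    (!S -> M) -> (M || Q) = True
      !S -> M = True
        !S = True
      M || Q = True
    H || N = True
Both conjuncts True, so the formula holds.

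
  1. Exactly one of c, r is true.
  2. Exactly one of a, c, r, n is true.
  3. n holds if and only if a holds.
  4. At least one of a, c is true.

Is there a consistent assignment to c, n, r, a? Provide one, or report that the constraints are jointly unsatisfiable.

c = True; n = False; r = False; a = False

  (1) {c, r}: 1 true — exactly one ✓
  (2) {a, c, r, n}: 1 true — exactly one ✓
  (3) n=F, a=F — same ✓
  (4) {a, c}: 1 true — at least one ✓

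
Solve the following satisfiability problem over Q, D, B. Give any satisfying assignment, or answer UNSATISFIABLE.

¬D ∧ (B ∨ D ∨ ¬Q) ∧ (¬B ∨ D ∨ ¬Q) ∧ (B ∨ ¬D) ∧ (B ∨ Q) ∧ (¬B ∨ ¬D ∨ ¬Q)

Unit clause (¬D) forces D = False.
Try Q = True:
  (B ∨ D ∨ ¬Q) forces B = True.
  clause (¬B ∨ D ∨ ¬Q) is falsified — backtrack.
So Q = False.
  then (B ∨ Q) forces B = True.
Check each clause:
  (¬D): ¬D holds.
  (B ∨ D ∨ ¬Q): B holds.
  (¬B ∨ D ∨ ¬Q): ¬Q holds.
  (B ∨ ¬D): B holds.
  (B ∨ Q): B holds.
  (¬B ∨ ¬D ∨ ¬Q): ¬D holds.
All clauses satisfied.

Q: False, D: False, B: True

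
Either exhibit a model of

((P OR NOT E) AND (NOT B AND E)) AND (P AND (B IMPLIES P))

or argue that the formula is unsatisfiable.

E: True, P: True, B: False

  (P OR NOT E) AND (NOT B AND E) = True
    P OR NOT E = True
      NOT E = False
    NOT B AND E = True
      NOT B = True
  P AND (B IMPLIES P) = True
    B IMPLIES P = True
Both conjuncts True, so the formula holds.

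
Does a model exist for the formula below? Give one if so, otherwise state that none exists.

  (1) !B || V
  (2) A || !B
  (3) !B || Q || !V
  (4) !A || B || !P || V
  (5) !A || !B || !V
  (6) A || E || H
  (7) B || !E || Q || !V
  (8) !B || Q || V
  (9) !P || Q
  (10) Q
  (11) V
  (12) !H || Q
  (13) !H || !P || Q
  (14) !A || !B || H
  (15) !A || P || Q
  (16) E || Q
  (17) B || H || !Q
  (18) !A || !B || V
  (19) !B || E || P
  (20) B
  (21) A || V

UNSATISFIABLE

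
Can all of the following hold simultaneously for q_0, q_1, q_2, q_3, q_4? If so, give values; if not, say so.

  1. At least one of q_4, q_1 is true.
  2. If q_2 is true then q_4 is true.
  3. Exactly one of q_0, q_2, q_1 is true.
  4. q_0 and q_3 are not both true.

q_0 = True, q_1 = False, q_2 = False, q_3 = False, q_4 = True

  (1) {q_4, q_1}: 1 true — at least one ✓
  (2) q_2=F ⇒ q_4: vacuous ✓
  (3) {q_0, q_2, q_1}: 1 true — exactly one ✓
  (4) q_0=T, q_3=F — not both ✓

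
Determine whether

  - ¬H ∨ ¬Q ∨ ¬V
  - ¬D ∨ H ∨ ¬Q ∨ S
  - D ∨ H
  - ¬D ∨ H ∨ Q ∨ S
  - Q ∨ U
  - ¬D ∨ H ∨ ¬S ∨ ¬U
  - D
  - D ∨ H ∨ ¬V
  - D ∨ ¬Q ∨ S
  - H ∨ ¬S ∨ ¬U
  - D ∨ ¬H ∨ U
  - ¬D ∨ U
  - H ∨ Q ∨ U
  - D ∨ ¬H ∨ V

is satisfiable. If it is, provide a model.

D = True, S = False, V = False, Q = True, U = True, H = True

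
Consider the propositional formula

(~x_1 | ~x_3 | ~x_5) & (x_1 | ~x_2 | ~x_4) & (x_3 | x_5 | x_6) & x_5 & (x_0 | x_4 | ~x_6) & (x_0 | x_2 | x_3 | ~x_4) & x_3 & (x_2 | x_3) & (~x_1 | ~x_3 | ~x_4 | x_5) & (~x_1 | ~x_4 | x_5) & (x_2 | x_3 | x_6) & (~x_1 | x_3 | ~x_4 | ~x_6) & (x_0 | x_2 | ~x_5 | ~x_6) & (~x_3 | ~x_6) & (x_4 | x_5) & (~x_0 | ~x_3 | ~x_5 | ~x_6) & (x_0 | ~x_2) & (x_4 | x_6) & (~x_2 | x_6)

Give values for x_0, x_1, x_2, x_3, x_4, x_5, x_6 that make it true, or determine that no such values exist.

Unit clause (x_5) forces x_5 = True.
Unit clause (x_3) forces x_3 = True.
In (~x_3 | ~x_6) only ~x_6 is left, so x_6 = False.
In (x_4 | x_6) only x_4 is left, so x_4 = True.
In (~x_2 | x_6) only ~x_2 is left, so x_2 = False.
In (~x_1 | ~x_3 | ~x_5) only ~x_1 is left, so x_1 = False.
Set x_0 = False.
All clauses satisfied.

x_0 = False, x_1 = False, x_2 = False, x_3 = True, x_4 = True, x_5 = True, x_6 = False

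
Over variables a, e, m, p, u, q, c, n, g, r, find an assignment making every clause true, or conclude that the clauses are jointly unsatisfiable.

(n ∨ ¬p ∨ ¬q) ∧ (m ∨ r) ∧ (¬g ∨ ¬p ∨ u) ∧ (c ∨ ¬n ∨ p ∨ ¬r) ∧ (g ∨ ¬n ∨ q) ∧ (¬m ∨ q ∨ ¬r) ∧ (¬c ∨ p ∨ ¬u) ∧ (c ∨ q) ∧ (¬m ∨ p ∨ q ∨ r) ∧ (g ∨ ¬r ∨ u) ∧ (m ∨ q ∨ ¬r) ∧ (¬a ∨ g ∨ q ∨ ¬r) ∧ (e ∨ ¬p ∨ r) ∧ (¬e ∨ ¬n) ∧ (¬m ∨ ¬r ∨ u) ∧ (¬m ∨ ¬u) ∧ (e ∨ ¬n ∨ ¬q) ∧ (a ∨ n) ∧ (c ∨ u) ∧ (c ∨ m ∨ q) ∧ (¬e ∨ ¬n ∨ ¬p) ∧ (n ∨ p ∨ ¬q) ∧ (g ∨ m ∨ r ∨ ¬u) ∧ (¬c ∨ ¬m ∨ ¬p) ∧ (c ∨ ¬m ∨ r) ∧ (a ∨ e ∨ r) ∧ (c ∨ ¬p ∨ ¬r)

UNSATISFIABLE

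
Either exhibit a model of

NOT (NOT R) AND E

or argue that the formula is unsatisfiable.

E = True; R = True

  NOT (NOT R) = True
    NOT R = False
Both conjuncts True, so the formula holds.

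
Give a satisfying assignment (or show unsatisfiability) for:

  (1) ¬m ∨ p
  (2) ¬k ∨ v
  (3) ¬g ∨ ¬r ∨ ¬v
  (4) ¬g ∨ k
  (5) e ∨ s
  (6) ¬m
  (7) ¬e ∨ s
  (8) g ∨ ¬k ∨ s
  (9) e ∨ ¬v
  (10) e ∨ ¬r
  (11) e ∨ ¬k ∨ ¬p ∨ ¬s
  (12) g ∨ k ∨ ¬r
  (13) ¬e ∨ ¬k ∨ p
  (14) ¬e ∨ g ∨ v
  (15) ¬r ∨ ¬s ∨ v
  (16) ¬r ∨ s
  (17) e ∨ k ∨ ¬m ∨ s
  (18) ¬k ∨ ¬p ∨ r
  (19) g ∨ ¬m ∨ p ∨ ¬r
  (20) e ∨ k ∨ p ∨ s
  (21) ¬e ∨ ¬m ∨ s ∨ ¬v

Unit clause (¬m) forces m = False.
Set p = False.
Try r = True:
  (e ∨ ¬r) forces e = True.
  (¬e ∨ s) forces s = True.
  (¬e ∨ ¬k ∨ p) forces k = False.
  (¬g ∨ k) forces g = False.
  clause (g ∨ k ∨ ¬r) is falsified — backtrack.
So r = False.
Set k = False.
  then (¬g ∨ k) forces g = False.
Set s = True.
Set e = False.
  then (e ∨ ¬v) forces v = False.
All clauses satisfied.

p = False, r = False, k = False, s = True, m = False, e = False, v = False, g = False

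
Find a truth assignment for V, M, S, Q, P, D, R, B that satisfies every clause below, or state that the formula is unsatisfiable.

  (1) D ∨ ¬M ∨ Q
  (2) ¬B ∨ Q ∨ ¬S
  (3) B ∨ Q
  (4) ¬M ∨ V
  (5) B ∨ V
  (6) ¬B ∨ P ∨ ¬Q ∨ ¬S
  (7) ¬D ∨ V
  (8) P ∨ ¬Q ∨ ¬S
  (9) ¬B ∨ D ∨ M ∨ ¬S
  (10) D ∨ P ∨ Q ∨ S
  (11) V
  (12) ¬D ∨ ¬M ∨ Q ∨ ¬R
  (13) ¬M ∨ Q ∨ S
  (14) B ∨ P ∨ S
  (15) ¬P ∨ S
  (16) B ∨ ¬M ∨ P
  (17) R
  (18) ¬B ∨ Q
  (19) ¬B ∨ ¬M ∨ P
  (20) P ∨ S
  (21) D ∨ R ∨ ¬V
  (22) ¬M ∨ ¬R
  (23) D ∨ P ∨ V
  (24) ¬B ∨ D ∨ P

Unit clause (V) forces V = True.
Unit clause (R) forces R = True.
In (¬M ∨ ¬R) only ¬M is left, so M = False.
Try S = False:
  (¬P ∨ S) forces P = False.
  clause (P ∨ S) is falsified — backtrack.
So S = True.
Set Q = True.
  then (P ∨ ¬Q ∨ ¬S) forces P = True.
Set D = True.
Set B = False.
All clauses satisfied.

V=T, M=F, S=T, Q=T, P=T, D=T, R=T, B=F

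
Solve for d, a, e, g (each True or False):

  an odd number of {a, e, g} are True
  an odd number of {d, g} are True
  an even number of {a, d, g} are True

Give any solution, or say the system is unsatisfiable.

d=T, a=T, e=F, g=F

{a, e, g}: 1 true → odd ✓
{d, g}: 1 true → odd ✓
{a, d, g}: 2 true → even ✓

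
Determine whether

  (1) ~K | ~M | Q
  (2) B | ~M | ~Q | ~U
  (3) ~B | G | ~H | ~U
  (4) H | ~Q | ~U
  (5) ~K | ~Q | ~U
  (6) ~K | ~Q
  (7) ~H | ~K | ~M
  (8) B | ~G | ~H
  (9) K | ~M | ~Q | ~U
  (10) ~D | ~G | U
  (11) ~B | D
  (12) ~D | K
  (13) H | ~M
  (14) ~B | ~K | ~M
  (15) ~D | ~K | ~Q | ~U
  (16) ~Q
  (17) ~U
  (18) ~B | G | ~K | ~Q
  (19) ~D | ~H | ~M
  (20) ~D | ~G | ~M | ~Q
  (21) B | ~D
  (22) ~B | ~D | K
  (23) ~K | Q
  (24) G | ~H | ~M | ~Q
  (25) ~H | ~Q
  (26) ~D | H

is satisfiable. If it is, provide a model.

M=F; B=F; K=F; Q=F; D=F; U=F; H=T; G=F

Unit clause (~Q) forces Q = False.
Unit clause (~U) forces U = False.
In (~K | Q) only ~K is left, so K = False.
In (~D | K) only ~D is left, so D = False.
In (~B | D) only ~B is left, so B = False.
Set M = False.
Set H = True.
  then (B | ~G | ~H) forces G = False.
All clauses satisfied.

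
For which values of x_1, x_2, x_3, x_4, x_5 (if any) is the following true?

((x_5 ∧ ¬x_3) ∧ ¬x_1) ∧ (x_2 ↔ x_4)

x_1 = False, x_2 = False, x_3 = False, x_4 = False, x_5 = True

  (x_5 ∧ ¬x_3) ∧ ¬x_1 = True
    x_5 ∧ ¬x_3 = True
      ¬x_3 = True
    ¬x_1 = True
  x_2 ↔ x_4 = True
Both conjuncts True, so the formula holds.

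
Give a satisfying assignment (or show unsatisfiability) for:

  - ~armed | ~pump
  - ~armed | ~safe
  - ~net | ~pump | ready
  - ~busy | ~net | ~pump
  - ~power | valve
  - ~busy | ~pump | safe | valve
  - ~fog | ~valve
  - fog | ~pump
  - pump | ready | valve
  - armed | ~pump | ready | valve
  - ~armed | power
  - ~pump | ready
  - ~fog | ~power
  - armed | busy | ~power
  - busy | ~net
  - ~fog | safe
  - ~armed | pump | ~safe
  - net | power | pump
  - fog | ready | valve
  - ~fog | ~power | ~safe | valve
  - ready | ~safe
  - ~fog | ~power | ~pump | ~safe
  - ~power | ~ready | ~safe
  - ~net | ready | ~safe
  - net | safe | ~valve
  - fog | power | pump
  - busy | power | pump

busy: True, armed: False, fog: False, ready: False, power: True, valve: True, pump: False, net: True, safe: False

Set busy = True.
Set armed = False.
Set fog = False.
  then (fog | ~pump) forces pump = False.
  then (fog | power | pump) forces power = True.
  then (~power | valve) forces valve = True.
Set ready = False.
  then (ready | ~safe) forces safe = False.
  then (net | safe | ~valve) forces net = True.
All clauses satisfied.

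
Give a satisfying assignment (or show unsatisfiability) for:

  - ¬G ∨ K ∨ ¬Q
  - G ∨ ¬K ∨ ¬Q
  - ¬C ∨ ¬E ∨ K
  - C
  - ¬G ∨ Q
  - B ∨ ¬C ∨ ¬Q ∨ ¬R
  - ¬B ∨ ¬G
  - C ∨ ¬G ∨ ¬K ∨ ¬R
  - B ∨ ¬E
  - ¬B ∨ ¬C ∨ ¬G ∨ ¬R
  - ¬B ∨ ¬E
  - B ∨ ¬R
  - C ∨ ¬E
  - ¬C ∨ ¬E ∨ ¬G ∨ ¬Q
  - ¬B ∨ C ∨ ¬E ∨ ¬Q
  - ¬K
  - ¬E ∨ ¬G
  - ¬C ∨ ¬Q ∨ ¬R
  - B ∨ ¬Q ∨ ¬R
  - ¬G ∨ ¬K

Unit clause (C) forces C = True.
Unit clause (¬K) forces K = False.
In (¬C ∨ ¬E ∨ K) only ¬E is left, so E = False.
Set B = False.
  then (B ∨ ¬R) forces R = False.
Set Q = True.
  then (¬G ∨ K ∨ ¬Q) forces G = False.
All clauses satisfied.

B = False, K = False, C = True, Q = True, E = False, R = False, G = False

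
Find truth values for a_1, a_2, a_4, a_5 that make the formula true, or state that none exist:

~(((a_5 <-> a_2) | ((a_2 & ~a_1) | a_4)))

a_1: False; a_2: False; a_4: False; a_5: True

  ~(((a_5 <-> a_2) | ((a_2 & ~a_1) | a_4))) = True
    (a_5 <-> a_2) | ((a_2 & ~a_1) | a_4) = False
      a_5 <-> a_2 = False
      (a_2 & ~a_1) | a_4 = False
        a_2 & ~a_1 = False
          ~a_1 = True
The formula evaluates to True.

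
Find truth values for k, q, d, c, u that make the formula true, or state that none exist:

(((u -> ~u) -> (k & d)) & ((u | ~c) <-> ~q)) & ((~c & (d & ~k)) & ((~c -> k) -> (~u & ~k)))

k = False, q = False, d = True, c = False, u = True

  ((u -> ~u) -> (k & d)) & ((u | ~c) <-> ~q) = True
    (u -> ~u) -> (k & d) = True
      u -> ~u = False
        ~u = False
      k & d = False
    (u | ~c) <-> ~q = True
      u | ~c = True
        ~c = True
      ~q = True
  (~c & (d & ~k)) & ((~c -> k) -> (~u & ~k)) = True
    ~c & (d & ~k) = True
      ~c = True
      d & ~k = True
        ~k = True
    (~c -> k) -> (~u & ~k) = True
      ~c -> k = False
        ~c = True
      ~u & ~k = False
        ~u = False
        ~k = True
Both conjuncts True, so the formula holds.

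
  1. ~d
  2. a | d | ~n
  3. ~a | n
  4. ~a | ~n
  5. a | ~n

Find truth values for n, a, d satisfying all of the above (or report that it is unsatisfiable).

n: False; a: False; d: False

Unit clause (~d) forces d = False.
Try n = True:
  (a | d | ~n) forces a = True.
  clause (~a | ~n) is falsified — backtrack.
So n = False.
  then (~a | n) forces a = False.
Check each clause:
  (~d): ~d holds.
  (a | d | ~n): ~n holds.
  (~a | n): ~a holds.
  (~a | ~n): ~a holds.
  (a | ~n): ~n holds.
All clauses satisfied.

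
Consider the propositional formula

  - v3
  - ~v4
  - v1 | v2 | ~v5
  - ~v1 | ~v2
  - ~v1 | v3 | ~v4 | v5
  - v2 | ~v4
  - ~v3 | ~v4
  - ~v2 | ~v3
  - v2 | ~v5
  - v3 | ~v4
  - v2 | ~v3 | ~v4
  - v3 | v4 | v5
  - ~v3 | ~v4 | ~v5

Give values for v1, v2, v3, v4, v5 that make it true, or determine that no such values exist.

Unit clause (v3) forces v3 = True.
Unit clause (~v4) forces v4 = False.
In (~v2 | ~v3) only ~v2 is left, so v2 = False.
In (v2 | ~v5) only ~v5 is left, so v5 = False.
Set v1 = False.
All clauses satisfied.

v1=F; v2=F; v3=T; v4=F; v5=F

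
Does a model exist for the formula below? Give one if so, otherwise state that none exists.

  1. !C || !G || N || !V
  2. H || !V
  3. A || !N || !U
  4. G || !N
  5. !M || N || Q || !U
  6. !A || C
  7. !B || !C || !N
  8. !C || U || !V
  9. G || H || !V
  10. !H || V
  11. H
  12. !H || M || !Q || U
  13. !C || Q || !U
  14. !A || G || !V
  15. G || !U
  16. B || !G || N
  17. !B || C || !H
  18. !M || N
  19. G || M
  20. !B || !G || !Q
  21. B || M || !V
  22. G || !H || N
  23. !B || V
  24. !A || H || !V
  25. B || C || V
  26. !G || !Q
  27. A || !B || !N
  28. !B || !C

N: True, G: True, A: False, C: False, V: True, B: False, H: True, U: False, Q: False, M: True

Unit clause (H) forces H = True.
In (!H || V) only V is left, so V = True.
Set N = True.
  then (G || !N) forces G = True.
  then (!G || !Q) forces Q = False.
Set A = False.
  then (A || !N || !U) forces U = False.
  then (!C || U || !V) forces C = False.
  then (!B || C || !H) forces B = False.
  then (B || M || !V) forces M = True.
All clauses satisfied.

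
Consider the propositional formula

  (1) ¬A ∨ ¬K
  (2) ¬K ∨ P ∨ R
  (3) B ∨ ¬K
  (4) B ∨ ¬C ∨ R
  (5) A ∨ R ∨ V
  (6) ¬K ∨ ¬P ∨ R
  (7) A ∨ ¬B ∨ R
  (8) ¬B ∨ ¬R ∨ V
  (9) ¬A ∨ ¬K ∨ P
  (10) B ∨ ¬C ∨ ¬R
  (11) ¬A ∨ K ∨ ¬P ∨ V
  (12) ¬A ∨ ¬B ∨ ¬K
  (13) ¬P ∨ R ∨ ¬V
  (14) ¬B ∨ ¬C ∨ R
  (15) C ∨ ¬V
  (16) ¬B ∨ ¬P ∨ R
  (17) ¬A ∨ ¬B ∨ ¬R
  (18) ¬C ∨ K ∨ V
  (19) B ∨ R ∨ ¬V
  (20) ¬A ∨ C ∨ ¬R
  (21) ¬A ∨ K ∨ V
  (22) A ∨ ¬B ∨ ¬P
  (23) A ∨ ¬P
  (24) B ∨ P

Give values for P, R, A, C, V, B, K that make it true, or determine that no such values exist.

Set P = False.
  then (B ∨ P) forces B = True.
Try R = False:
  (¬K ∨ P ∨ R) forces K = False.
  (A ∨ ¬B ∨ R) forces A = True.
  (¬B ∨ ¬C ∨ R) forces C = False.
  (C ∨ ¬V) forces V = False.
  clause (¬A ∨ K ∨ V) is falsified — backtrack.
So R = True.
  then (¬B ∨ ¬R ∨ V) forces V = True.
  then (C ∨ ¬V) forces C = True.
  then (¬A ∨ ¬B ∨ ¬R) forces A = False.
Set K = False.
All clauses satisfied.

P = False, R = True, A = False, C = True, V = True, B = True, K = False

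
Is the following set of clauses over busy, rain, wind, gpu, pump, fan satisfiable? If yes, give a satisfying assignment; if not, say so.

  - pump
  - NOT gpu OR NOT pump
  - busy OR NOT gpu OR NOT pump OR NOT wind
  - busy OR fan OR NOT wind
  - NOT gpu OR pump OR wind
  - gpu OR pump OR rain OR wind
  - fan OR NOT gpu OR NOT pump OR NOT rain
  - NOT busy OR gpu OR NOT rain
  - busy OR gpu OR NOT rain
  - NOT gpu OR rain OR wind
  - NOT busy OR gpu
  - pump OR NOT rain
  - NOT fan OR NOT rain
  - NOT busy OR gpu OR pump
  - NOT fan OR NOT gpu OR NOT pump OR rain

busy = False; rain = False; wind = True; gpu = False; pump = True; fan = True

Unit clause (pump) forces pump = True.
In (NOT gpu OR NOT pump) only NOT gpu is left, so gpu = False.
In (NOT busy OR gpu) only NOT busy is left, so busy = False.
In (busy OR gpu OR NOT rain) only NOT rain is left, so rain = False.
Set wind = True.
  then (busy OR fan OR NOT wind) forces fan = True.
All clauses satisfied.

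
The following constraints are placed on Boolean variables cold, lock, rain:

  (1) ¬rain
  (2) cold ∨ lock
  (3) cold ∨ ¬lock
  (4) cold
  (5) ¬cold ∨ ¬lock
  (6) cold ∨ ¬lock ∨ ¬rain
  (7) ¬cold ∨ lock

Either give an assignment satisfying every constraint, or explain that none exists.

UNSATISFIABLE

Case cold = True:
  (¬rain) forces rain = False.
  (¬cold ∨ ¬lock) forces lock = False.
  Clause (¬cold ∨ lock) is falsified — contradiction.
Case cold = False:
  Clause (cold) is falsified — contradiction.
Both cases fail, so the formula is unsatisfiable.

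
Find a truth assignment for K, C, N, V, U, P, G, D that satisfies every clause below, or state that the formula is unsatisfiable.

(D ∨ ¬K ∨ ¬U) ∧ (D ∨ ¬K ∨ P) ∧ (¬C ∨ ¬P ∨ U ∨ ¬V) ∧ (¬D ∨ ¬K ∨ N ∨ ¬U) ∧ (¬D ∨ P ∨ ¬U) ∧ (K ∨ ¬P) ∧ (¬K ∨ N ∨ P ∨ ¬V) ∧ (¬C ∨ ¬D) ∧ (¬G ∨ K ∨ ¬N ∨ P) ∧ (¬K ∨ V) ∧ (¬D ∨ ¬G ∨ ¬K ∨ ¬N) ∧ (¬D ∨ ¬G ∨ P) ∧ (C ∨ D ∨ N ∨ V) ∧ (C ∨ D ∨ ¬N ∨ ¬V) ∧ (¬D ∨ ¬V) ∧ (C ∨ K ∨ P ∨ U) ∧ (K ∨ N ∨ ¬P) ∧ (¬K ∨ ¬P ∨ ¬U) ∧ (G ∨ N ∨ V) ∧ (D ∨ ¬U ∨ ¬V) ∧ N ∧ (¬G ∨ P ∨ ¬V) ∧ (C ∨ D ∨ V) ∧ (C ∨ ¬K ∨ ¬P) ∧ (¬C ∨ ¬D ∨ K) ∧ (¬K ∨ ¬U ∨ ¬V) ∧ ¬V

Unit clause (N) forces N = True.
Unit clause (¬V) forces V = False.
In (¬K ∨ V) only ¬K is left, so K = False.
In (K ∨ ¬P) only ¬P is left, so P = False.
In (¬G ∨ K ∨ ¬N ∨ P) only ¬G is left, so G = False.
Try C = False:
  (C ∨ K ∨ P ∨ U) forces U = True.
  (¬D ∨ P ∨ ¬U) forces D = False.
  clause (C ∨ D ∨ V) is falsified — backtrack.
So C = True.
  then (¬C ∨ ¬D) forces D = False.
Set U = False.
All clauses satisfied.

K = False, C = True, N = True, V = False, U = False, P = False, G = False, D = False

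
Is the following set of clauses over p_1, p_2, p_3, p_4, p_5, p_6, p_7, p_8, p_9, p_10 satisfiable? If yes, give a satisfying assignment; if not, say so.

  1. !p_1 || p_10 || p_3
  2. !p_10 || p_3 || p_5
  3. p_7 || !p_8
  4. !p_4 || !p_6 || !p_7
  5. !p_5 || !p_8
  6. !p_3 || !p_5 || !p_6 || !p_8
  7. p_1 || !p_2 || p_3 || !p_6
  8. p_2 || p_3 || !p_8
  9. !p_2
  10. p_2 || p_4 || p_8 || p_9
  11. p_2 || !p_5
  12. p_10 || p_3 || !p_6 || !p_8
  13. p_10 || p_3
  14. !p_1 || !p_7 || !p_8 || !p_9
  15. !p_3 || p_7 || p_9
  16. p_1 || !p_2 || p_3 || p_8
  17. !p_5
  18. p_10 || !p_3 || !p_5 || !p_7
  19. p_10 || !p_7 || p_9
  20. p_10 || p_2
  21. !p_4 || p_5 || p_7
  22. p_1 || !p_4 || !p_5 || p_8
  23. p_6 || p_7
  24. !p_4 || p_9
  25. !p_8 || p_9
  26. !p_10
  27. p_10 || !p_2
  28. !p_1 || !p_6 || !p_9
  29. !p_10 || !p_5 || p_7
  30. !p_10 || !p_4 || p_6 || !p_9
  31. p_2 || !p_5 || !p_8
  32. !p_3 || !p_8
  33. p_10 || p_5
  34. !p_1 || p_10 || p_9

UNSATISFIABLE

Case p_10 = True:
  Clause (!p_10) is falsified — contradiction.
Case p_10 = False:
  (!p_2) forces p_2 = False.
  Clause (p_10 || p_2) is falsified — contradiction.
Both cases fail, so the formula is unsatisfiable.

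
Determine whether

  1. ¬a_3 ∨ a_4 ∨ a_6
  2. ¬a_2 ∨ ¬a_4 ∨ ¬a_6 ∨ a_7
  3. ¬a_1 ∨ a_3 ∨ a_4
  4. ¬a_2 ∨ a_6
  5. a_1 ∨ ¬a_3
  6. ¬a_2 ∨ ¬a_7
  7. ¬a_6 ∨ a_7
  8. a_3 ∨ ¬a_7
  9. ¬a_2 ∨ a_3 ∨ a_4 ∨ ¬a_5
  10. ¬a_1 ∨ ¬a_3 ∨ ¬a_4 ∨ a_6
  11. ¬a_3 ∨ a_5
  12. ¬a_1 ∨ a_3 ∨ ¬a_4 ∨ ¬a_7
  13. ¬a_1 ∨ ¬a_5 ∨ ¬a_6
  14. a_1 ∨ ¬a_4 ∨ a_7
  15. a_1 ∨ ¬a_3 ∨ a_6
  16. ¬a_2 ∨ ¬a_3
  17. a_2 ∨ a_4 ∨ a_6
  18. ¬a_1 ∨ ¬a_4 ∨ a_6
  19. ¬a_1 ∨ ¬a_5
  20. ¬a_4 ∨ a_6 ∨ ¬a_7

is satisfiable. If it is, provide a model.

UNSATISFIABLE

Case a_3 = True:
  (a_1 ∨ ¬a_3) forces a_1 = True.
  (¬a_3 ∨ a_5) forces a_5 = True.
  Clause (¬a_1 ∨ ¬a_5) is falsified — contradiction.
Case a_3 = False:
  (a_3 ∨ ¬a_7) forces a_7 = False.
  (¬a_6 ∨ a_7) forces a_6 = False.
  (¬a_2 ∨ a_6) forces a_2 = False.
  (a_2 ∨ a_4 ∨ a_6) forces a_4 = True.
  (a_1 ∨ ¬a_4 ∨ a_7) forces a_1 = True.
  Clause (¬a_1 ∨ ¬a_4 ∨ a_6) is falsified — contradiction.
Both cases fail, so the formula is unsatisfiable.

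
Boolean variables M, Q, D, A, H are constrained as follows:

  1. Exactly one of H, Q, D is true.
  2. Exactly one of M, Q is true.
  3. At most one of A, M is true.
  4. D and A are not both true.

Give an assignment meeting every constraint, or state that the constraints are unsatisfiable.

M = True, Q = False, D = True, A = False, H = False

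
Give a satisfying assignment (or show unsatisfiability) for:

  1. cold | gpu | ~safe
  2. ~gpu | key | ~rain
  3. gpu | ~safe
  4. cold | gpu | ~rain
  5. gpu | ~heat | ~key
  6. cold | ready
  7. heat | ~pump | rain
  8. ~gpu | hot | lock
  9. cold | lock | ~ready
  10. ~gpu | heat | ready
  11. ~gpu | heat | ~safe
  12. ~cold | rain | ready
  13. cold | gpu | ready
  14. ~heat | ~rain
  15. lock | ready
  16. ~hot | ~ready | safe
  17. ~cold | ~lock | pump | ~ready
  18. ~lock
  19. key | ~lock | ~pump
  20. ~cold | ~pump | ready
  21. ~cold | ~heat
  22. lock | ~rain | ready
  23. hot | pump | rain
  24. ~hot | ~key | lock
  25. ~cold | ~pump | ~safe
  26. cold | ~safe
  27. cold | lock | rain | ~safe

pump: False; heat: False; cold: True; rain: True; ready: True; key: True; gpu: False; hot: False; safe: False; lock: False

Unit clause (~lock) forces lock = False.
In (lock | ready) only ready is left, so ready = True.
In (cold | lock | ~ready) only cold is left, so cold = True.
In (~cold | ~heat) only ~heat is left, so heat = False.
Set pump = False.
Try rain = False:
  (hot | pump | rain) forces hot = True.
  (~hot | ~ready | safe) forces safe = True.
  (gpu | ~safe) forces gpu = True.
  clause (~gpu | heat | ~safe) is falsified — backtrack.
So rain = True.
Set key = True.
  then (~hot | ~key | lock) forces hot = False.
  then (~gpu | hot | lock) forces gpu = False.
  then (gpu | ~safe) forces safe = False.
All clauses satisfied.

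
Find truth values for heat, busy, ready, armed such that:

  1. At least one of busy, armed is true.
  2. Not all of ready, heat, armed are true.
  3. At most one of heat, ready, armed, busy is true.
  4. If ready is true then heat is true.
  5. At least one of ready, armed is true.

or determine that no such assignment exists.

heat = False; busy = False; ready = False; armed = True

  (1) {busy, armed}: 1 true — at least one ✓
  (2) {ready, heat, armed}: 1/3 true — not all ✓
  (3) {heat, ready, armed, busy}: 1 true — at most one ✓
  (4) ready=F ⇒ heat: vacuous ✓
  (5) {ready, armed}: 1 true — at least one ✓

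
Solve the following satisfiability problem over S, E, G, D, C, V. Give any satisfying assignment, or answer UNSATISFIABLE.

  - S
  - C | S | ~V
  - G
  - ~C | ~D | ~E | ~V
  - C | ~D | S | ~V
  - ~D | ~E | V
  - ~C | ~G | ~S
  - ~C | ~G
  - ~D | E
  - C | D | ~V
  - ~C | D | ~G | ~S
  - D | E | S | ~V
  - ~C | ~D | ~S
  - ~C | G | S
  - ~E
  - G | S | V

Unit clause (S) forces S = True.
Unit clause (G) forces G = True.
In (~C | ~G | ~S) only ~C is left, so C = False.
Unit clause (~E) forces E = False.
In (~D | E) only ~D is left, so D = False.
In (C | D | ~V) only ~V is left, so V = False.
All clauses satisfied.

S: True, E: False, G: True, D: False, C: False, V: False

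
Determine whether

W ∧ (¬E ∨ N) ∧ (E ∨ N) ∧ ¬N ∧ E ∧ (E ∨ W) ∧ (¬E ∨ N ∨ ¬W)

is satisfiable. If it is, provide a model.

Unsatisfiable

Case E = True:
  (W) forces W = True.
  (¬E ∨ N) forces N = True.
  Clause (¬N) is falsified — contradiction.
Case E = False:
  Clause (E) is falsified — contradiction.
Both cases fail, so the formula is unsatisfiable.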